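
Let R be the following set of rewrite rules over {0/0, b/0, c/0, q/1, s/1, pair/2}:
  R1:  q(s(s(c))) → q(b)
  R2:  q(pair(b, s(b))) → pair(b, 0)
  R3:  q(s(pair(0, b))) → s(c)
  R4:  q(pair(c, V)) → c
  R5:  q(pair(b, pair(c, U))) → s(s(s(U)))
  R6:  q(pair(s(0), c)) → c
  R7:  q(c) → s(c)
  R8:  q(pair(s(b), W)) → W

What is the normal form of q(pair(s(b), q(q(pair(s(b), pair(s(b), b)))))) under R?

b

1. q(pair(s(b), q(q(pair(s(b), pair(s(b), b))))))  →  q(q(pair(s(b), pair(s(b), b))))   [R8 at ε]
2. q(q(pair(s(b), pair(s(b), b))))  →  q(pair(s(b), b))   [R8 at 1]
3. q(pair(s(b), b))  →  b   [R8 at ε]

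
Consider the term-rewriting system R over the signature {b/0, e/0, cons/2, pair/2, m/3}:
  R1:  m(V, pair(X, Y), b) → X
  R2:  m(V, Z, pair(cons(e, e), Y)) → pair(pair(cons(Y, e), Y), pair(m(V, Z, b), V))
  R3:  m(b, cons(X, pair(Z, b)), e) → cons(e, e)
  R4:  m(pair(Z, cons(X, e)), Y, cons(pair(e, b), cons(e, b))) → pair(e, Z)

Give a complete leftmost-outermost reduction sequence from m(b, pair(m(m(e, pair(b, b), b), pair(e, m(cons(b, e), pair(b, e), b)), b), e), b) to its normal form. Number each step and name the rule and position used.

e

1. m(b, pair(m(m(e, pair(b, b), b), pair(e, m(cons(b, e), pair(b, e), b)), b), e), b)  →  m(m(e, pair(b, b), b), pair(e, m(cons(b, e), pair(b, e), b)), b)   [R1 at ε]
2. m(m(e, pair(b, b), b), pair(e, m(cons(b, e), pair(b, e), b)), b)  →  e   [R1 at ε]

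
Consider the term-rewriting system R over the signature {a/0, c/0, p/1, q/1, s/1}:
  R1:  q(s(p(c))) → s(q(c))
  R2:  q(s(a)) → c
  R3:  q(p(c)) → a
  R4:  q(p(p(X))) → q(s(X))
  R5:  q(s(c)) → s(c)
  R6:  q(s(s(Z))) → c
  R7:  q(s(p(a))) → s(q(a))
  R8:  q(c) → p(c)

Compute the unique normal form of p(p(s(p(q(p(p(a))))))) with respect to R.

p(p(s(p(c))))

1. p(p(s(p(q(p(p(a)))))))  →  p(p(s(p(q(s(a))))))   [R4 at 1.1.1.1]
2. p(p(s(p(q(s(a))))))  →  p(p(s(p(c))))   [R2 at 1.1.1.1]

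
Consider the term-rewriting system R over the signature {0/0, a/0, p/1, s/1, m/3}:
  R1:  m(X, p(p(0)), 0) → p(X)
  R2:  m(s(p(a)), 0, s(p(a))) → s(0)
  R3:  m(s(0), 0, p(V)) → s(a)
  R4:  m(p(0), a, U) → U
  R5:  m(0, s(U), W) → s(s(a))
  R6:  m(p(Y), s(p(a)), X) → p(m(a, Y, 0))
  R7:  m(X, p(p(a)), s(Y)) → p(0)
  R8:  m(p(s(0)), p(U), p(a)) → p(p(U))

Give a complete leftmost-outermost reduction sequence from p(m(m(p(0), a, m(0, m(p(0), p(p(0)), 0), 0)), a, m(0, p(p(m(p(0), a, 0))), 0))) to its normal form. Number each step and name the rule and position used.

1. p(m(m(p(0), a, m(0, m(p(0), p(p(0)), 0), 0)), a, m(0, p(p(m(p(0), a, 0))), 0)))  →  p(m(m(0, m(p(0), p(p(0)), 0), 0), a, m(0, p(p(m(p(0), a, 0))), 0)))   [R4 at 1.1]
2. p(m(m(0, m(p(0), p(p(0)), 0), 0), a, m(0, p(p(m(p(0), a, 0))), 0)))  →  p(m(m(0, p(p(0)), 0), a, m(0, p(p(m(p(0), a, 0))), 0)))   [R1 at 1.1.2]
3. p(m(m(0, p(p(0)), 0), a, m(0, p(p(m(p(0), a, 0))), 0)))  →  p(m(p(0), a, m(0, p(p(m(p(0), a, 0))), 0)))   [R1 at 1.1]
4. p(m(p(0), a, m(0, p(p(m(p(0), a, 0))), 0)))  →  p(m(0, p(p(m(p(0), a, 0))), 0))   [R4 at 1]
5. p(m(0, p(p(m(p(0), a, 0))), 0))  →  p(m(0, p(p(0)), 0))   [R4 at 1.2.1.1]
6. p(m(0, p(p(0)), 0))  →  p(p(0))   [R1 at 1]

p(p(0))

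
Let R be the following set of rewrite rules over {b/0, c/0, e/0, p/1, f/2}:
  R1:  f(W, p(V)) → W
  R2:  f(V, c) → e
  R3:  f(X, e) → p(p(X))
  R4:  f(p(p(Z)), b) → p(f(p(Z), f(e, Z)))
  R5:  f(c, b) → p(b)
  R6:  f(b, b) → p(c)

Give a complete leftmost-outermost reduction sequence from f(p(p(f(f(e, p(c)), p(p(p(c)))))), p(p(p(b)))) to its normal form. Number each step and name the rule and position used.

1. f(p(p(f(f(e, p(c)), p(p(p(c)))))), p(p(p(b))))  →  p(p(f(f(e, p(c)), p(p(p(c))))))   [R1 at ε]
2. p(p(f(f(e, p(c)), p(p(p(c))))))  →  p(p(f(e, p(c))))   [R1 at 1.1]
3. p(p(f(e, p(c))))  →  p(p(e))   [R1 at 1.1]

p(p(e))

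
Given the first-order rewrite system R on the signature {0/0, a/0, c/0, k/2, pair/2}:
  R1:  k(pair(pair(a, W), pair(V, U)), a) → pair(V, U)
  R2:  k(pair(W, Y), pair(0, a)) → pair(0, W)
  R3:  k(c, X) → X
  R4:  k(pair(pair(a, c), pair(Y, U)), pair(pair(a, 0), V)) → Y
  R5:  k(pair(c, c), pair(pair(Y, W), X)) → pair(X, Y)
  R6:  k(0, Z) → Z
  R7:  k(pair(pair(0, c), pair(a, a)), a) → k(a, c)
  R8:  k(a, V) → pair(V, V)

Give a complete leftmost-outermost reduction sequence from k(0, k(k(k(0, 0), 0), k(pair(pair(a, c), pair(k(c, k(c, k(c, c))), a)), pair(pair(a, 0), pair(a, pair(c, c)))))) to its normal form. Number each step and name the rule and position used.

c

1. k(0, k(k(k(0, 0), 0), k(pair(pair(a, c), pair(k(c, k(c, k(c, c))), a)), pair(pair(a, 0), pair(a, pair(c, c))))))  →  k(k(k(0, 0), 0), k(pair(pair(a, c), pair(k(c, k(c, k(c, c))), a)), pair(pair(a, 0), pair(a, pair(c, c)))))   [R6 at ε]
2. k(k(k(0, 0), 0), k(pair(pair(a, c), pair(k(c, k(c, k(c, c))), a)), pair(pair(a, 0), pair(a, pair(c, c)))))  →  k(k(0, 0), k(pair(pair(a, c), pair(k(c, k(c, k(c, c))), a)), pair(pair(a, 0), pair(a, pair(c, c)))))   [R6 at 1.1]
3. k(k(0, 0), k(pair(pair(a, c), pair(k(c, k(c, k(c, c))), a)), pair(pair(a, 0), pair(a, pair(c, c)))))  →  k(0, k(pair(pair(a, c), pair(k(c, k(c, k(c, c))), a)), pair(pair(a, 0), pair(a, pair(c, c)))))   [R6 at 1]
4. k(0, k(pair(pair(a, c), pair(k(c, k(c, k(c, c))), a)), pair(pair(a, 0), pair(a, pair(c, c)))))  →  k(pair(pair(a, c), pair(k(c, k(c, k(c, c))), a)), pair(pair(a, 0), pair(a, pair(c, c))))   [R6 at ε]
5. k(pair(pair(a, c), pair(k(c, k(c, k(c, c))), a)), pair(pair(a, 0), pair(a, pair(c, c))))  →  k(c, k(c, k(c, c)))   [R4 at ε]
6. k(c, k(c, k(c, c)))  →  k(c, k(c, c))   [R3 at ε]
7. k(c, k(c, c))  →  k(c, c)   [R3 at ε]
8. k(c, c)  →  c   [R3 at ε]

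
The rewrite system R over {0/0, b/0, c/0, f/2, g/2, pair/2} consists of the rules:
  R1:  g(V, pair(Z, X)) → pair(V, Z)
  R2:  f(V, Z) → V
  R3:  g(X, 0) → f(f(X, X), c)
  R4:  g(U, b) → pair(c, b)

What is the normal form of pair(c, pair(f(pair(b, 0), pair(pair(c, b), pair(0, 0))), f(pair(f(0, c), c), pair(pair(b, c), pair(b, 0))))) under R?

pair(c, pair(pair(b, 0), pair(0, c)))

1. pair(c, pair(f(pair(b, 0), pair(pair(c, b), pair(0, 0))), f(pair(f(0, c), c), pair(pair(b, c), pair(b, 0)))))  →  pair(c, pair(pair(b, 0), f(pair(f(0, c), c), pair(pair(b, c), pair(b, 0)))))   [R2 at 2.1]
2. pair(c, pair(pair(b, 0), f(pair(f(0, c), c), pair(pair(b, c), pair(b, 0)))))  →  pair(c, pair(pair(b, 0), pair(f(0, c), c)))   [R2 at 2.2]
3. pair(c, pair(pair(b, 0), pair(f(0, c), c)))  →  pair(c, pair(pair(b, 0), pair(0, c)))   [R2 at 2.2.1]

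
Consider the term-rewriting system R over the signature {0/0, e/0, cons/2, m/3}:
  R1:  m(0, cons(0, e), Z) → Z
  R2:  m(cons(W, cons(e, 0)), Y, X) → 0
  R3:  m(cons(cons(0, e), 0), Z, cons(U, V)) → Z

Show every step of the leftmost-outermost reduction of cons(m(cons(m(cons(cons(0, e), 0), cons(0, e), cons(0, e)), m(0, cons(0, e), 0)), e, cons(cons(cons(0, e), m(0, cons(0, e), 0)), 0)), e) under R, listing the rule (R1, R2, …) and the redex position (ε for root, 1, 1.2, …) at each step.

1. cons(m(cons(m(cons(cons(0, e), 0), cons(0, e), cons(0, e)), m(0, cons(0, e), 0)), e, cons(cons(cons(0, e), m(0, cons(0, e), 0)), 0)), e)  →  cons(m(cons(cons(0, e), m(0, cons(0, e), 0)), e, cons(cons(cons(0, e), m(0, cons(0, e), 0)), 0)), e)   [R3 at 1.1.1]
2. cons(m(cons(cons(0, e), m(0, cons(0, e), 0)), e, cons(cons(cons(0, e), m(0, cons(0, e), 0)), 0)), e)  →  cons(m(cons(cons(0, e), 0), e, cons(cons(cons(0, e), m(0, cons(0, e), 0)), 0)), e)   [R1 at 1.1.2]
3. cons(m(cons(cons(0, e), 0), e, cons(cons(cons(0, e), m(0, cons(0, e), 0)), 0)), e)  →  cons(e, e)   [R3 at 1]

cons(e, e)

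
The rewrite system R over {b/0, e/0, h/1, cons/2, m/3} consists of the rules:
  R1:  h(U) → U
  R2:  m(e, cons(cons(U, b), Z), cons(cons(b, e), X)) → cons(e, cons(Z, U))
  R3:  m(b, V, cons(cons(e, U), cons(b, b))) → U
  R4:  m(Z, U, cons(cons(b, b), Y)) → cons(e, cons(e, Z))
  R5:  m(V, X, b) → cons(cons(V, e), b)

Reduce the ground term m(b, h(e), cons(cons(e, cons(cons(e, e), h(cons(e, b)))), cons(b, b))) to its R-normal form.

1. m(b, h(e), cons(cons(e, cons(cons(e, e), h(cons(e, b)))), cons(b, b)))  →  cons(cons(e, e), h(cons(e, b)))   [R3 at ε]
2. cons(cons(e, e), h(cons(e, b)))  →  cons(cons(e, e), cons(e, b))   [R1 at 2]

cons(cons(e, e), cons(e, b))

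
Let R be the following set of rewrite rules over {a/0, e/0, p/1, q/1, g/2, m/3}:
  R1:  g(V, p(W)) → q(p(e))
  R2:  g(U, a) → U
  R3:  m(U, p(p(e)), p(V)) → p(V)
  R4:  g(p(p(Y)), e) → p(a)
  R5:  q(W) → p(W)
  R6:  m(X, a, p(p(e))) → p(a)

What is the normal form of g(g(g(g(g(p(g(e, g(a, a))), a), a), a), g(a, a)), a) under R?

p(e)

1. g(g(g(g(g(p(g(e, g(a, a))), a), a), a), g(a, a)), a)  →  g(g(g(g(p(g(e, g(a, a))), a), a), a), g(a, a))   [R2 at ε]
2. g(g(g(g(p(g(e, g(a, a))), a), a), a), g(a, a))  →  g(g(g(p(g(e, g(a, a))), a), a), g(a, a))   [R2 at 1]
3. g(g(g(p(g(e, g(a, a))), a), a), g(a, a))  →  g(g(p(g(e, g(a, a))), a), g(a, a))   [R2 at 1]
4. g(g(p(g(e, g(a, a))), a), g(a, a))  →  g(p(g(e, g(a, a))), g(a, a))   [R2 at 1]
5. g(p(g(e, g(a, a))), g(a, a))  →  g(p(g(e, a)), g(a, a))   [R2 at 1.1.2]
6. g(p(g(e, a)), g(a, a))  →  g(p(e), g(a, a))   [R2 at 1.1]
7. g(p(e), g(a, a))  →  g(p(e), a)   [R2 at 2]
8. g(p(e), a)  →  p(e)   [R2 at ε]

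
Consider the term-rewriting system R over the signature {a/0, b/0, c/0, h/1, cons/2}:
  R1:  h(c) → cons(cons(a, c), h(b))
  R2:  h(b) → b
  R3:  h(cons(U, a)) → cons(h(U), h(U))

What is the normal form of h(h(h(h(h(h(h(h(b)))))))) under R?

b

1. h(h(h(h(h(h(h(h(b))))))))  →  h(h(h(h(h(h(h(b)))))))   [R2 at 1.1.1.1.1.1.1]
2. h(h(h(h(h(h(h(b)))))))  →  h(h(h(h(h(h(b))))))   [R2 at 1.1.1.1.1.1]
3. h(h(h(h(h(h(b))))))  →  h(h(h(h(h(b)))))   [R2 at 1.1.1.1.1]
4. h(h(h(h(h(b)))))  →  h(h(h(h(b))))   [R2 at 1.1.1.1]
5. h(h(h(h(b))))  →  h(h(h(b)))   [R2 at 1.1.1]
6. h(h(h(b)))  →  h(h(b))   [R2 at 1.1]
7. h(h(b))  →  h(b)   [R2 at 1]
8. h(b)  →  b   [R2 at ε]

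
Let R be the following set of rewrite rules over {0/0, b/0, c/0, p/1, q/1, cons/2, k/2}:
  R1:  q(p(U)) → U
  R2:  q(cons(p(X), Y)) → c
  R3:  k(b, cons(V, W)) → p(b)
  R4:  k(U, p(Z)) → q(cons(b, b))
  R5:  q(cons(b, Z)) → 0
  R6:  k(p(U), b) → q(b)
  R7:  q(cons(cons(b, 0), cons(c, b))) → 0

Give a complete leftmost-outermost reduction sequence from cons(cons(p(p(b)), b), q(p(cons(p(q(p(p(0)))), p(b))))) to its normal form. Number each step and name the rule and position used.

1. cons(cons(p(p(b)), b), q(p(cons(p(q(p(p(0)))), p(b)))))  →  cons(cons(p(p(b)), b), cons(p(q(p(p(0)))), p(b)))   [R1 at 2]
2. cons(cons(p(p(b)), b), cons(p(q(p(p(0)))), p(b)))  →  cons(cons(p(p(b)), b), cons(p(p(0)), p(b)))   [R1 at 2.1.1]

cons(cons(p(p(b)), b), cons(p(p(0)), p(b)))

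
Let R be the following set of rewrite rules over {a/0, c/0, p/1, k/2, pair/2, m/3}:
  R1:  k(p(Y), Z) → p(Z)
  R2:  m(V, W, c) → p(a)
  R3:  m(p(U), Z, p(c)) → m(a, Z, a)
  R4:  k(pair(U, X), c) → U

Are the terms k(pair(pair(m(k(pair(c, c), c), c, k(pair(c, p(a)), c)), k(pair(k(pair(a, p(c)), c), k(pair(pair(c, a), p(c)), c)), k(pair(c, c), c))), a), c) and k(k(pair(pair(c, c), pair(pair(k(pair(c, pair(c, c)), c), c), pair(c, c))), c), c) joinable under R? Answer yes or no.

no — NF(t₁) = pair(p(a), a), NF(t₂) = c

Reduce t₁ = k(pair(pair(m(k(pair(c, c), c), c, k(pair(c, p(a)), c)), k(pair(k(pair(a, p(c)), c), k(pair(pair(c, a), p(c)), c)), k(pair(c, c), c))), a), c):
1. k(pair(pair(m(k(pair(c, c), c), c, k(pair(c, p(a)), c)), k(pair(k(pair(a, p(c)), c), k(pair(pair(c, a), p(c)), c)), k(pair(c, c), c))), a), c)  →  pair(m(k(pair(c, c), c), c, k(pair(c, p(a)), c)), k(pair(k(pair(a, p(c)), c), k(pair(pair(c, a), p(c)), c)), k(pair(c, c), c)))   [R4 at ε]
2. pair(m(k(pair(c, c), c), c, k(pair(c, p(a)), c)), k(pair(k(pair(a, p(c)), c), k(pair(pair(c, a), p(c)), c)), k(pair(c, c), c)))  →  pair(m(c, c, k(pair(c, p(a)), c)), k(pair(k(pair(a, p(c)), c), k(pair(pair(c, a), p(c)), c)), k(pair(c, c), c)))   [R4 at 1.1]
3. pair(m(c, c, k(pair(c, p(a)), c)), k(pair(k(pair(a, p(c)), c), k(pair(pair(c, a), p(c)), c)), k(pair(c, c), c)))  →  pair(m(c, c, c), k(pair(k(pair(a, p(c)), c), k(pair(pair(c, a), p(c)), c)), k(pair(c, c), c)))   [R4 at 1.3]
4. pair(m(c, c, c), k(pair(k(pair(a, p(c)), c), k(pair(pair(c, a), p(c)), c)), k(pair(c, c), c)))  →  pair(p(a), k(pair(k(pair(a, p(c)), c), k(pair(pair(c, a), p(c)), c)), k(pair(c, c), c)))   [R2 at 1]
5. pair(p(a), k(pair(k(pair(a, p(c)), c), k(pair(pair(c, a), p(c)), c)), k(pair(c, c), c)))  →  pair(p(a), k(pair(a, k(pair(pair(c, a), p(c)), c)), k(pair(c, c), c)))   [R4 at 2.1.1]
6. pair(p(a), k(pair(a, k(pair(pair(c, a), p(c)), c)), k(pair(c, c), c)))  →  pair(p(a), k(pair(a, pair(c, a)), k(pair(c, c), c)))   [R4 at 2.1.2]
7. pair(p(a), k(pair(a, pair(c, a)), k(pair(c, c), c)))  →  pair(p(a), k(pair(a, pair(c, a)), c))   [R4 at 2.2]
8. pair(p(a), k(pair(a, pair(c, a)), c))  →  pair(p(a), a)   [R4 at 2]

Reduce t₂ = k(k(pair(pair(c, c), pair(pair(k(pair(c, pair(c, c)), c), c), pair(c, c))), c), c):
1. k(k(pair(pair(c, c), pair(pair(k(pair(c, pair(c, c)), c), c), pair(c, c))), c), c)  →  k(pair(c, c), c)   [R4 at 1]
2. k(pair(c, c), c)  →  c   [R4 at ε]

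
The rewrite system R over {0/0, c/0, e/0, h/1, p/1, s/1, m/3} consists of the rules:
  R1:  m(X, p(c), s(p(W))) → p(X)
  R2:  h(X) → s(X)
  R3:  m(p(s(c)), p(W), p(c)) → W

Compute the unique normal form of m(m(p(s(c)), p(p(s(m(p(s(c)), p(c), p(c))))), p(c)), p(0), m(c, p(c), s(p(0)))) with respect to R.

0

1. m(m(p(s(c)), p(p(s(m(p(s(c)), p(c), p(c))))), p(c)), p(0), m(c, p(c), s(p(0))))  →  m(p(s(m(p(s(c)), p(c), p(c)))), p(0), m(c, p(c), s(p(0))))   [R3 at 1]
2. m(p(s(m(p(s(c)), p(c), p(c)))), p(0), m(c, p(c), s(p(0))))  →  m(p(s(c)), p(0), m(c, p(c), s(p(0))))   [R3 at 1.1.1]
3. m(p(s(c)), p(0), m(c, p(c), s(p(0))))  →  m(p(s(c)), p(0), p(c))   [R1 at 3]
4. m(p(s(c)), p(0), p(c))  →  0   [R3 at ε]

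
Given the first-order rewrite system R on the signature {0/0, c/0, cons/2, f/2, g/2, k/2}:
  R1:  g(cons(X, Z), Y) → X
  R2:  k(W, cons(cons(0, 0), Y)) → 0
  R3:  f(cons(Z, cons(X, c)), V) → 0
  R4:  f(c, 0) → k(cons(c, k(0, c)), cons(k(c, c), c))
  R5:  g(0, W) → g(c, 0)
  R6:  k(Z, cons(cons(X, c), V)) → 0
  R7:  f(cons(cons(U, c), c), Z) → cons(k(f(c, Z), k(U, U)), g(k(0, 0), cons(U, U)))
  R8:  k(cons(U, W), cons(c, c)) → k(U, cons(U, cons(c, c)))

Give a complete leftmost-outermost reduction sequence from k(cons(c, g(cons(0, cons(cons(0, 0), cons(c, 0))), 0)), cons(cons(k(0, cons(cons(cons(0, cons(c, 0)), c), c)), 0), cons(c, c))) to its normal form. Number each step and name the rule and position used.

1. k(cons(c, g(cons(0, cons(cons(0, 0), cons(c, 0))), 0)), cons(cons(k(0, cons(cons(cons(0, cons(c, 0)), c), c)), 0), cons(c, c)))  →  k(cons(c, 0), cons(cons(k(0, cons(cons(cons(0, cons(c, 0)), c), c)), 0), cons(c, c)))   [R1 at 1.2]
2. k(cons(c, 0), cons(cons(k(0, cons(cons(cons(0, cons(c, 0)), c), c)), 0), cons(c, c)))  →  k(cons(c, 0), cons(cons(0, 0), cons(c, c)))   [R6 at 2.1.1]
3. k(cons(c, 0), cons(cons(0, 0), cons(c, c)))  →  0   [R2 at ε]

0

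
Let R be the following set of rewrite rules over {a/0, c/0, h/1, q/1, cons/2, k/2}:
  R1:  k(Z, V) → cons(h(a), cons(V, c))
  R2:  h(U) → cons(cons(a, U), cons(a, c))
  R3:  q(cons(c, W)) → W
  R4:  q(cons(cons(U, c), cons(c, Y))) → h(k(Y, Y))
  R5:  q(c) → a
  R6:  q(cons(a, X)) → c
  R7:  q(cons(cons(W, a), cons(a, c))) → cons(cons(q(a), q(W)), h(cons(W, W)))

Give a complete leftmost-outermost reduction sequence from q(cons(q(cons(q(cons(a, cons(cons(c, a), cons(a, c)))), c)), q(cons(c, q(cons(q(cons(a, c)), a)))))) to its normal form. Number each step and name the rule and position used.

1. q(cons(q(cons(q(cons(a, cons(cons(c, a), cons(a, c)))), c)), q(cons(c, q(cons(q(cons(a, c)), a))))))  →  q(cons(q(cons(c, c)), q(cons(c, q(cons(q(cons(a, c)), a))))))   [R6 at 1.1.1.1]
2. q(cons(q(cons(c, c)), q(cons(c, q(cons(q(cons(a, c)), a))))))  →  q(cons(c, q(cons(c, q(cons(q(cons(a, c)), a))))))   [R3 at 1.1]
3. q(cons(c, q(cons(c, q(cons(q(cons(a, c)), a))))))  →  q(cons(c, q(cons(q(cons(a, c)), a))))   [R3 at ε]
4. q(cons(c, q(cons(q(cons(a, c)), a))))  →  q(cons(q(cons(a, c)), a))   [R3 at ε]
5. q(cons(q(cons(a, c)), a))  →  q(cons(c, a))   [R6 at 1.1]
6. q(cons(c, a))  →  a   [R3 at ε]

a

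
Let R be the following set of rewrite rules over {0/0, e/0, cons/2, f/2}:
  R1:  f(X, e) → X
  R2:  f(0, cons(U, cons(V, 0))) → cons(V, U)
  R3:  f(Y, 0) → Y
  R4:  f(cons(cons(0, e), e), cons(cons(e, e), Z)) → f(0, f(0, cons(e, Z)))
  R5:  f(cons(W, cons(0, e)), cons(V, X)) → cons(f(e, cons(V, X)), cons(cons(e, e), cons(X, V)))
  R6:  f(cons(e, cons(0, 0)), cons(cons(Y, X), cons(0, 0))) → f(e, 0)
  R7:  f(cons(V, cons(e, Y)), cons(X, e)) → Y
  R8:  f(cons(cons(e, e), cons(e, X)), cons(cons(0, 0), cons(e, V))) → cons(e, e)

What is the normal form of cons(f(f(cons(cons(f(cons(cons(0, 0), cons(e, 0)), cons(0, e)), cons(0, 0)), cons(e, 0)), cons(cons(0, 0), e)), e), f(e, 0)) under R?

1. cons(f(f(cons(cons(f(cons(cons(0, 0), cons(e, 0)), cons(0, e)), cons(0, 0)), cons(e, 0)), cons(cons(0, 0), e)), e), f(e, 0))  →  cons(f(cons(cons(f(cons(cons(0, 0), cons(e, 0)), cons(0, e)), cons(0, 0)), cons(e, 0)), cons(cons(0, 0), e)), f(e, 0))   [R1 at 1]
2. cons(f(cons(cons(f(cons(cons(0, 0), cons(e, 0)), cons(0, e)), cons(0, 0)), cons(e, 0)), cons(cons(0, 0), e)), f(e, 0))  →  cons(0, f(e, 0))   [R7 at 1]
3. cons(0, f(e, 0))  →  cons(0, e)   [R3 at 2]

cons(0, e)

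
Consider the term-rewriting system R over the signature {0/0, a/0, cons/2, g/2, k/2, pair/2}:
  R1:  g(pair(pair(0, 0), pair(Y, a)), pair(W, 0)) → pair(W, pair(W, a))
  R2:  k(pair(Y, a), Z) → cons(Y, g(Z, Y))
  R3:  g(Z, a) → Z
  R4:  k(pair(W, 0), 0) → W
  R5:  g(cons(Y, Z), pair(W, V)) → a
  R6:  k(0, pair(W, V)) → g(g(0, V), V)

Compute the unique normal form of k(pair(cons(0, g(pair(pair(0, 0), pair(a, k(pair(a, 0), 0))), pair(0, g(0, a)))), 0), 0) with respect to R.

cons(0, pair(0, pair(0, a)))

1. k(pair(cons(0, g(pair(pair(0, 0), pair(a, k(pair(a, 0), 0))), pair(0, g(0, a)))), 0), 0)  →  cons(0, g(pair(pair(0, 0), pair(a, k(pair(a, 0), 0))), pair(0, g(0, a))))   [R4 at ε]
2. cons(0, g(pair(pair(0, 0), pair(a, k(pair(a, 0), 0))), pair(0, g(0, a))))  →  cons(0, g(pair(pair(0, 0), pair(a, a)), pair(0, g(0, a))))   [R4 at 2.1.2.2]
3. cons(0, g(pair(pair(0, 0), pair(a, a)), pair(0, g(0, a))))  →  cons(0, g(pair(pair(0, 0), pair(a, a)), pair(0, 0)))   [R3 at 2.2.2]
4. cons(0, g(pair(pair(0, 0), pair(a, a)), pair(0, 0)))  →  cons(0, pair(0, pair(0, a)))   [R1 at 2]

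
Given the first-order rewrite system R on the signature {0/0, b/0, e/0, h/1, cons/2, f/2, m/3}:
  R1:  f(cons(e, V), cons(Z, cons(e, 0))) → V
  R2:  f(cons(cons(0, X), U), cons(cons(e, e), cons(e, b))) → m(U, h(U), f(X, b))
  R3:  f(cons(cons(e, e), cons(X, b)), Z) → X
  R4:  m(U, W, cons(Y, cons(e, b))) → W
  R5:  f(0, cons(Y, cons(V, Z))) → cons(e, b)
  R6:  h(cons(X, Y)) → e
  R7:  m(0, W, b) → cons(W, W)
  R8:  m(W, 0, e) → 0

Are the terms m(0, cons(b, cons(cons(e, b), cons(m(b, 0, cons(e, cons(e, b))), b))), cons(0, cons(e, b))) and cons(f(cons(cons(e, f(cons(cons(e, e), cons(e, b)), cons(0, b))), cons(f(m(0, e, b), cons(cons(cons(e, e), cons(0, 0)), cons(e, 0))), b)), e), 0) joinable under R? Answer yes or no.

Reduce t₁ = m(0, cons(b, cons(cons(e, b), cons(m(b, 0, cons(e, cons(e, b))), b))), cons(0, cons(e, b))):
1. m(0, cons(b, cons(cons(e, b), cons(m(b, 0, cons(e, cons(e, b))), b))), cons(0, cons(e, b)))  →  cons(b, cons(cons(e, b), cons(m(b, 0, cons(e, cons(e, b))), b)))   [R4 at ε]
2. cons(b, cons(cons(e, b), cons(m(b, 0, cons(e, cons(e, b))), b)))  →  cons(b, cons(cons(e, b), cons(0, b)))   [R4 at 2.2.1]

Reduce t₂ = cons(f(cons(cons(e, f(cons(cons(e, e), cons(e, b)), cons(0, b))), cons(f(m(0, e, b), cons(cons(cons(e, e), cons(0, 0)), cons(e, 0))), b)), e), 0):
1. cons(f(cons(cons(e, f(cons(cons(e, e), cons(e, b)), cons(0, b))), cons(f(m(0, e, b), cons(cons(cons(e, e), cons(0, 0)), cons(e, 0))), b)), e), 0)  →  cons(f(cons(cons(e, e), cons(f(m(0, e, b), cons(cons(cons(e, e), cons(0, 0)), cons(e, 0))), b)), e), 0)   [R3 at 1.1.1.2]
2. cons(f(cons(cons(e, e), cons(f(m(0, e, b), cons(cons(cons(e, e), cons(0, 0)), cons(e, 0))), b)), e), 0)  →  cons(f(m(0, e, b), cons(cons(cons(e, e), cons(0, 0)), cons(e, 0))), 0)   [R3 at 1]
3. cons(f(m(0, e, b), cons(cons(cons(e, e), cons(0, 0)), cons(e, 0))), 0)  →  cons(f(cons(e, e), cons(cons(cons(e, e), cons(0, 0)), cons(e, 0))), 0)   [R7 at 1.1]
4. cons(f(cons(e, e), cons(cons(cons(e, e), cons(0, 0)), cons(e, 0))), 0)  →  cons(e, 0)   [R1 at 1]

no — NF(t₁) = cons(b, cons(cons(e, b), cons(0, b))), NF(t₂) = cons(e, 0)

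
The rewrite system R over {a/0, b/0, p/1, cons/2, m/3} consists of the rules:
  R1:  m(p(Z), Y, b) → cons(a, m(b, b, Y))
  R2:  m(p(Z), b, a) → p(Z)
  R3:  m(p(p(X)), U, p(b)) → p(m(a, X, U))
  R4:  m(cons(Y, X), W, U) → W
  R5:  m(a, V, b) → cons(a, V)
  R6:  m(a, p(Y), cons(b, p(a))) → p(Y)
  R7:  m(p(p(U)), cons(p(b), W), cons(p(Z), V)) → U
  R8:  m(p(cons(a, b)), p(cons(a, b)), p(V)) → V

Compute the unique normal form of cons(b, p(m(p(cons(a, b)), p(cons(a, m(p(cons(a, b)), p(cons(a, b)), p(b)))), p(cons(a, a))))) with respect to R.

cons(b, p(cons(a, a)))

1. cons(b, p(m(p(cons(a, b)), p(cons(a, m(p(cons(a, b)), p(cons(a, b)), p(b)))), p(cons(a, a)))))  →  cons(b, p(m(p(cons(a, b)), p(cons(a, b)), p(cons(a, a)))))   [R8 at 2.1.2.1.2]
2. cons(b, p(m(p(cons(a, b)), p(cons(a, b)), p(cons(a, a)))))  →  cons(b, p(cons(a, a)))   [R8 at 2.1]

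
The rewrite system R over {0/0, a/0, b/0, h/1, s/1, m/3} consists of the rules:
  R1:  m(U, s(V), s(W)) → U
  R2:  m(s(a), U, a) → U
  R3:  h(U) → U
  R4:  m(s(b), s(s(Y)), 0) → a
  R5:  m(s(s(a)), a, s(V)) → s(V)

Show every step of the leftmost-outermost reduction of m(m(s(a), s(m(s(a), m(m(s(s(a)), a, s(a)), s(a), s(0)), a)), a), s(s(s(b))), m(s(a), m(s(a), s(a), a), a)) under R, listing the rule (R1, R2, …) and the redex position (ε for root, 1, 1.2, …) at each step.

s(s(a))

1. m(m(s(a), s(m(s(a), m(m(s(s(a)), a, s(a)), s(a), s(0)), a)), a), s(s(s(b))), m(s(a), m(s(a), s(a), a), a))  →  m(s(m(s(a), m(m(s(s(a)), a, s(a)), s(a), s(0)), a)), s(s(s(b))), m(s(a), m(s(a), s(a), a), a))   [R2 at 1]
2. m(s(m(s(a), m(m(s(s(a)), a, s(a)), s(a), s(0)), a)), s(s(s(b))), m(s(a), m(s(a), s(a), a), a))  →  m(s(m(m(s(s(a)), a, s(a)), s(a), s(0))), s(s(s(b))), m(s(a), m(s(a), s(a), a), a))   [R2 at 1.1]
3. m(s(m(m(s(s(a)), a, s(a)), s(a), s(0))), s(s(s(b))), m(s(a), m(s(a), s(a), a), a))  →  m(s(m(s(s(a)), a, s(a))), s(s(s(b))), m(s(a), m(s(a), s(a), a), a))   [R1 at 1.1]
4. m(s(m(s(s(a)), a, s(a))), s(s(s(b))), m(s(a), m(s(a), s(a), a), a))  →  m(s(s(a)), s(s(s(b))), m(s(a), m(s(a), s(a), a), a))   [R5 at 1.1]
5. m(s(s(a)), s(s(s(b))), m(s(a), m(s(a), s(a), a), a))  →  m(s(s(a)), s(s(s(b))), m(s(a), s(a), a))   [R2 at 3]
6. m(s(s(a)), s(s(s(b))), m(s(a), s(a), a))  →  m(s(s(a)), s(s(s(b))), s(a))   [R2 at 3]
7. m(s(s(a)), s(s(s(b))), s(a))  →  s(s(a))   [R1 at ε]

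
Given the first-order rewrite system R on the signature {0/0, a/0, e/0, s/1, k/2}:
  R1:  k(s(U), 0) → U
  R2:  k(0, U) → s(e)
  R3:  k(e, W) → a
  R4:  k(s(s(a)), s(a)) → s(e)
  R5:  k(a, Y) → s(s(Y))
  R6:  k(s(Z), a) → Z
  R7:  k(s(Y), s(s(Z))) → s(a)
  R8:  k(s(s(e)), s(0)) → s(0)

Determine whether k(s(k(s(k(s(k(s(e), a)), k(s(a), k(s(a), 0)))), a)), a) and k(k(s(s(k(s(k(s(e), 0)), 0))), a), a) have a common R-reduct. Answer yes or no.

yes — NF(t₁) = e, NF(t₂) = e

Reduce t₁ = k(s(k(s(k(s(k(s(e), a)), k(s(a), k(s(a), 0)))), a)), a):
1. k(s(k(s(k(s(k(s(e), a)), k(s(a), k(s(a), 0)))), a)), a)  →  k(s(k(s(k(s(e), a)), k(s(a), k(s(a), 0)))), a)   [R6 at ε]
2. k(s(k(s(k(s(e), a)), k(s(a), k(s(a), 0)))), a)  →  k(s(k(s(e), a)), k(s(a), k(s(a), 0)))   [R6 at ε]
3. k(s(k(s(e), a)), k(s(a), k(s(a), 0)))  →  k(s(e), k(s(a), k(s(a), 0)))   [R6 at 1.1]
4. k(s(e), k(s(a), k(s(a), 0)))  →  k(s(e), k(s(a), a))   [R1 at 2.2]
5. k(s(e), k(s(a), a))  →  k(s(e), a)   [R6 at 2]
6. k(s(e), a)  →  e   [R6 at ε]

Reduce t₂ = k(k(s(s(k(s(k(s(e), 0)), 0))), a), a):
1. k(k(s(s(k(s(k(s(e), 0)), 0))), a), a)  →  k(s(k(s(k(s(e), 0)), 0)), a)   [R6 at 1]
2. k(s(k(s(k(s(e), 0)), 0)), a)  →  k(s(k(s(e), 0)), 0)   [R6 at ε]
3. k(s(k(s(e), 0)), 0)  →  k(s(e), 0)   [R1 at ε]
4. k(s(e), 0)  →  e   [R1 at ε]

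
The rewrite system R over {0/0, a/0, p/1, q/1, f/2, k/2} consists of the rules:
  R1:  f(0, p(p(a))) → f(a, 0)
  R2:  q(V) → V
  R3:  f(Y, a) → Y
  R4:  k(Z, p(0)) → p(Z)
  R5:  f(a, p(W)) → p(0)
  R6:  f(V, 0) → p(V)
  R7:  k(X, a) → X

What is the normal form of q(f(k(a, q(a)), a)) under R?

a

1. q(f(k(a, q(a)), a))  →  f(k(a, q(a)), a)   [R2 at ε]
2. f(k(a, q(a)), a)  →  k(a, q(a))   [R3 at ε]
3. k(a, q(a))  →  k(a, a)   [R2 at 2]
4. k(a, a)  →  a   [R7 at ε]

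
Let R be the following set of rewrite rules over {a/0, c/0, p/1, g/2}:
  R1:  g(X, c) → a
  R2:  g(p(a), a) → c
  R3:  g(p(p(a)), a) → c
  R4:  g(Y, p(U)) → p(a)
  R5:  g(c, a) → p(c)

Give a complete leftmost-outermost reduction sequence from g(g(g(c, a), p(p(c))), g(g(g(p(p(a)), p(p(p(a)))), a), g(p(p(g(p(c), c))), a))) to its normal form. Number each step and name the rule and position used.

1. g(g(g(c, a), p(p(c))), g(g(g(p(p(a)), p(p(p(a)))), a), g(p(p(g(p(c), c))), a)))  →  g(p(a), g(g(g(p(p(a)), p(p(p(a)))), a), g(p(p(g(p(c), c))), a)))   [R4 at 1]
2. g(p(a), g(g(g(p(p(a)), p(p(p(a)))), a), g(p(p(g(p(c), c))), a)))  →  g(p(a), g(g(p(a), a), g(p(p(g(p(c), c))), a)))   [R4 at 2.1.1]
3. g(p(a), g(g(p(a), a), g(p(p(g(p(c), c))), a)))  →  g(p(a), g(c, g(p(p(g(p(c), c))), a)))   [R2 at 2.1]
4. g(p(a), g(c, g(p(p(g(p(c), c))), a)))  →  g(p(a), g(c, g(p(p(a)), a)))   [R1 at 2.2.1.1.1]
5. g(p(a), g(c, g(p(p(a)), a)))  →  g(p(a), g(c, c))   [R3 at 2.2]
6. g(p(a), g(c, c))  →  g(p(a), a)   [R1 at 2]
7. g(p(a), a)  →  c   [R2 at ε]

c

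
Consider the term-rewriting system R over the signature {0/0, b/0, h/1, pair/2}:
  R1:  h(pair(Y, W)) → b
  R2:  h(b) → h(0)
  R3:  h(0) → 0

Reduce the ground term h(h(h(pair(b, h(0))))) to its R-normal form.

0

1. h(h(h(pair(b, h(0)))))  →  h(h(b))   [R1 at 1.1]
2. h(h(b))  →  h(h(0))   [R2 at 1]
3. h(h(0))  →  h(0)   [R3 at 1]
4. h(0)  →  0   [R3 at ε]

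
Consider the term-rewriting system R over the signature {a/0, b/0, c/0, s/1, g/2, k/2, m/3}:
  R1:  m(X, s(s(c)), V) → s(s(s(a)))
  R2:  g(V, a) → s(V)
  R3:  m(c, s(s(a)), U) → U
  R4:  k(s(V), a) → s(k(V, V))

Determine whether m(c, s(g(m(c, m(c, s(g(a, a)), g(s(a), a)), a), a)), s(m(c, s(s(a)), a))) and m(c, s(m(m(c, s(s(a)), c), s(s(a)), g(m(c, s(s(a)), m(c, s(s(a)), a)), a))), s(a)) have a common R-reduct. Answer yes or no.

Reduce t₁ = m(c, s(g(m(c, m(c, s(g(a, a)), g(s(a), a)), a), a)), s(m(c, s(s(a)), a))):
1. m(c, s(g(m(c, m(c, s(g(a, a)), g(s(a), a)), a), a)), s(m(c, s(s(a)), a)))  →  m(c, s(s(m(c, m(c, s(g(a, a)), g(s(a), a)), a))), s(m(c, s(s(a)), a)))   [R2 at 2.1]
2. m(c, s(s(m(c, m(c, s(g(a, a)), g(s(a), a)), a))), s(m(c, s(s(a)), a)))  →  m(c, s(s(m(c, m(c, s(s(a)), g(s(a), a)), a))), s(m(c, s(s(a)), a)))   [R2 at 2.1.1.2.2.1]
3. m(c, s(s(m(c, m(c, s(s(a)), g(s(a), a)), a))), s(m(c, s(s(a)), a)))  →  m(c, s(s(m(c, g(s(a), a), a))), s(m(c, s(s(a)), a)))   [R3 at 2.1.1.2]
4. m(c, s(s(m(c, g(s(a), a), a))), s(m(c, s(s(a)), a)))  →  m(c, s(s(m(c, s(s(a)), a))), s(m(c, s(s(a)), a)))   [R2 at 2.1.1.2]
5. m(c, s(s(m(c, s(s(a)), a))), s(m(c, s(s(a)), a)))  →  m(c, s(s(a)), s(m(c, s(s(a)), a)))   [R3 at 2.1.1]
6. m(c, s(s(a)), s(m(c, s(s(a)), a)))  →  s(m(c, s(s(a)), a))   [R3 at ε]
7. s(m(c, s(s(a)), a))  →  s(a)   [R3 at 1]

Reduce t₂ = m(c, s(m(m(c, s(s(a)), c), s(s(a)), g(m(c, s(s(a)), m(c, s(s(a)), a)), a))), s(a)):
1. m(c, s(m(m(c, s(s(a)), c), s(s(a)), g(m(c, s(s(a)), m(c, s(s(a)), a)), a))), s(a))  →  m(c, s(m(c, s(s(a)), g(m(c, s(s(a)), m(c, s(s(a)), a)), a))), s(a))   [R3 at 2.1.1]
2. m(c, s(m(c, s(s(a)), g(m(c, s(s(a)), m(c, s(s(a)), a)), a))), s(a))  →  m(c, s(g(m(c, s(s(a)), m(c, s(s(a)), a)), a)), s(a))   [R3 at 2.1]
3. m(c, s(g(m(c, s(s(a)), m(c, s(s(a)), a)), a)), s(a))  →  m(c, s(s(m(c, s(s(a)), m(c, s(s(a)), a)))), s(a))   [R2 at 2.1]
4. m(c, s(s(m(c, s(s(a)), m(c, s(s(a)), a)))), s(a))  →  m(c, s(s(m(c, s(s(a)), a))), s(a))   [R3 at 2.1.1]
5. m(c, s(s(m(c, s(s(a)), a))), s(a))  →  m(c, s(s(a)), s(a))   [R3 at 2.1.1]
6. m(c, s(s(a)), s(a))  →  s(a)   [R3 at ε]

yes — NF(t₁) = s(a), NF(t₂) = s(a)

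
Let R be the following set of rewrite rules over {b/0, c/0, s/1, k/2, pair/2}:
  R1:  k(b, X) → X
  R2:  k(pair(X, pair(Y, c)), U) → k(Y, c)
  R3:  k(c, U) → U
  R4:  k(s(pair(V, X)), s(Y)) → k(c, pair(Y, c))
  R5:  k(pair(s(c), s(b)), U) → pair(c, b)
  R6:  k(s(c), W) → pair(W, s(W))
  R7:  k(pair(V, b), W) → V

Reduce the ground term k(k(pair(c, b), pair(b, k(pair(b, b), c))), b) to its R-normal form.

b

1. k(k(pair(c, b), pair(b, k(pair(b, b), c))), b)  →  k(c, b)   [R7 at 1]
2. k(c, b)  →  b   [R3 at ε]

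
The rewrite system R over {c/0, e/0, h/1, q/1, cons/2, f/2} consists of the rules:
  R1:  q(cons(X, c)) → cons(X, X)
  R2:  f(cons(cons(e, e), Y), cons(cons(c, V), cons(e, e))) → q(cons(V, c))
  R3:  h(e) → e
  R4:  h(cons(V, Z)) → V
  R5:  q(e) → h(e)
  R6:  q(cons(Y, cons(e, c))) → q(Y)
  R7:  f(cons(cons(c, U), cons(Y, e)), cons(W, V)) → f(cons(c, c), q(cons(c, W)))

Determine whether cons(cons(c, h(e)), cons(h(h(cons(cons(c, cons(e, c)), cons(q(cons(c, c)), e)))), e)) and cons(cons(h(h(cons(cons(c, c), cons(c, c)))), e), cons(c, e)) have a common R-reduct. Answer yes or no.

yes — NF(t₁) = cons(cons(c, e), cons(c, e)), NF(t₂) = cons(cons(c, e), cons(c, e))

Reduce t₁ = cons(cons(c, h(e)), cons(h(h(cons(cons(c, cons(e, c)), cons(q(cons(c, c)), e)))), e)):
1. cons(cons(c, h(e)), cons(h(h(cons(cons(c, cons(e, c)), cons(q(cons(c, c)), e)))), e))  →  cons(cons(c, e), cons(h(h(cons(cons(c, cons(e, c)), cons(q(cons(c, c)), e)))), e))   [R3 at 1.2]
2. cons(cons(c, e), cons(h(h(cons(cons(c, cons(e, c)), cons(q(cons(c, c)), e)))), e))  →  cons(cons(c, e), cons(h(cons(c, cons(e, c))), e))   [R4 at 2.1.1]
3. cons(cons(c, e), cons(h(cons(c, cons(e, c))), e))  →  cons(cons(c, e), cons(c, e))   [R4 at 2.1]

Reduce t₂ = cons(cons(h(h(cons(cons(c, c), cons(c, c)))), e), cons(c, e)):
1. cons(cons(h(h(cons(cons(c, c), cons(c, c)))), e), cons(c, e))  →  cons(cons(h(cons(c, c)), e), cons(c, e))   [R4 at 1.1.1]
2. cons(cons(h(cons(c, c)), e), cons(c, e))  →  cons(cons(c, e), cons(c, e))   [R4 at 1.1]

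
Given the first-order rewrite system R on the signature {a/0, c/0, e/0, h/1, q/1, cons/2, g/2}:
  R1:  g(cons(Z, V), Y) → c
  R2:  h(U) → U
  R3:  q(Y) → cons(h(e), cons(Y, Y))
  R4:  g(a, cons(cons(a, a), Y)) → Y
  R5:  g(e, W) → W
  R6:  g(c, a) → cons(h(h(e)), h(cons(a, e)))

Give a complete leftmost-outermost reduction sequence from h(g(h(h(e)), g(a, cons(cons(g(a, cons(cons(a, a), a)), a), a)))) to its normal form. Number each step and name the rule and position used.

a

1. h(g(h(h(e)), g(a, cons(cons(g(a, cons(cons(a, a), a)), a), a))))  →  g(h(h(e)), g(a, cons(cons(g(a, cons(cons(a, a), a)), a), a)))   [R2 at ε]
2. g(h(h(e)), g(a, cons(cons(g(a, cons(cons(a, a), a)), a), a)))  →  g(h(e), g(a, cons(cons(g(a, cons(cons(a, a), a)), a), a)))   [R2 at 1]
3. g(h(e), g(a, cons(cons(g(a, cons(cons(a, a), a)), a), a)))  →  g(e, g(a, cons(cons(g(a, cons(cons(a, a), a)), a), a)))   [R2 at 1]
4. g(e, g(a, cons(cons(g(a, cons(cons(a, a), a)), a), a)))  →  g(a, cons(cons(g(a, cons(cons(a, a), a)), a), a))   [R5 at ε]
5. g(a, cons(cons(g(a, cons(cons(a, a), a)), a), a))  →  g(a, cons(cons(a, a), a))   [R4 at 2.1.1]
6. g(a, cons(cons(a, a), a))  →  a   [R4 at ε]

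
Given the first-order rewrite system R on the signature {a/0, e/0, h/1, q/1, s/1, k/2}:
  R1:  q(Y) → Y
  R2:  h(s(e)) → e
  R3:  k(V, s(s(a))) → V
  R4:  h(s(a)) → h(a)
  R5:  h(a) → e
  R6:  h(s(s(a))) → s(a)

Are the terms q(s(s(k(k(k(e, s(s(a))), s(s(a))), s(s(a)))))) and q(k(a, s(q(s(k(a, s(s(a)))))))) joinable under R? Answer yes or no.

Reduce t₁ = q(s(s(k(k(k(e, s(s(a))), s(s(a))), s(s(a)))))):
1. q(s(s(k(k(k(e, s(s(a))), s(s(a))), s(s(a))))))  →  s(s(k(k(k(e, s(s(a))), s(s(a))), s(s(a)))))   [R1 at ε]
2. s(s(k(k(k(e, s(s(a))), s(s(a))), s(s(a)))))  →  s(s(k(k(e, s(s(a))), s(s(a)))))   [R3 at 1.1]
3. s(s(k(k(e, s(s(a))), s(s(a)))))  →  s(s(k(e, s(s(a)))))   [R3 at 1.1]
4. s(s(k(e, s(s(a)))))  →  s(s(e))   [R3 at 1.1]

Reduce t₂ = q(k(a, s(q(s(k(a, s(s(a)))))))):
1. q(k(a, s(q(s(k(a, s(s(a))))))))  →  k(a, s(q(s(k(a, s(s(a)))))))   [R1 at ε]
2. k(a, s(q(s(k(a, s(s(a)))))))  →  k(a, s(s(k(a, s(s(a))))))   [R1 at 2.1]
3. k(a, s(s(k(a, s(s(a))))))  →  k(a, s(s(a)))   [R3 at 2.1.1]
4. k(a, s(s(a)))  →  a   [R3 at ε]

no — NF(t₁) = s(s(e)), NF(t₂) = a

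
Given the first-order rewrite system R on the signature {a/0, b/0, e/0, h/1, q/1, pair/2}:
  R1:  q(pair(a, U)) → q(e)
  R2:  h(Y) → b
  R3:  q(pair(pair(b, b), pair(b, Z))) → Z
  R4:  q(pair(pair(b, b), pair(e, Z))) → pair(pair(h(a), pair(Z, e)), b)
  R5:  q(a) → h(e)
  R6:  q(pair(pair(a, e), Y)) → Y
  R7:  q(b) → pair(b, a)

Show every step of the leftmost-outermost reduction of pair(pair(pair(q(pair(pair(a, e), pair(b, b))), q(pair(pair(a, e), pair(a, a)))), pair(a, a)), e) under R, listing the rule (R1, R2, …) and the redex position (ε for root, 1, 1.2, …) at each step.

pair(pair(pair(pair(b, b), pair(a, a)), pair(a, a)), e)

1. pair(pair(pair(q(pair(pair(a, e), pair(b, b))), q(pair(pair(a, e), pair(a, a)))), pair(a, a)), e)  →  pair(pair(pair(pair(b, b), q(pair(pair(a, e), pair(a, a)))), pair(a, a)), e)   [R6 at 1.1.1]
2. pair(pair(pair(pair(b, b), q(pair(pair(a, e), pair(a, a)))), pair(a, a)), e)  →  pair(pair(pair(pair(b, b), pair(a, a)), pair(a, a)), e)   [R6 at 1.1.2]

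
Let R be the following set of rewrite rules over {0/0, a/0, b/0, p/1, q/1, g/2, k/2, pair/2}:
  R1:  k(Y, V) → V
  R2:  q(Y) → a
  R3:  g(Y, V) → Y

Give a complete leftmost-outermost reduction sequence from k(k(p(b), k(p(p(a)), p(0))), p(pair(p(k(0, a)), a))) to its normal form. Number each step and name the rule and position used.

1. k(k(p(b), k(p(p(a)), p(0))), p(pair(p(k(0, a)), a)))  →  p(pair(p(k(0, a)), a))   [R1 at ε]
2. p(pair(p(k(0, a)), a))  →  p(pair(p(a), a))   [R1 at 1.1.1]

p(pair(p(a), a))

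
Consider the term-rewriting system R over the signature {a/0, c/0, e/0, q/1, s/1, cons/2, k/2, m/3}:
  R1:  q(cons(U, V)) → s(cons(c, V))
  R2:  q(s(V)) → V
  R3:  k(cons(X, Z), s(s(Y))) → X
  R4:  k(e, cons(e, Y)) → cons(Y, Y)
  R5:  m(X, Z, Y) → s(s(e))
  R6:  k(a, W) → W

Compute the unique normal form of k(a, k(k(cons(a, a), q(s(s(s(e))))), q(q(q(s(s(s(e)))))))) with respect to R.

1. k(a, k(k(cons(a, a), q(s(s(s(e))))), q(q(q(s(s(s(e))))))))  →  k(k(cons(a, a), q(s(s(s(e))))), q(q(q(s(s(s(e)))))))   [R6 at ε]
2. k(k(cons(a, a), q(s(s(s(e))))), q(q(q(s(s(s(e)))))))  →  k(k(cons(a, a), s(s(e))), q(q(q(s(s(s(e)))))))   [R2 at 1.2]
3. k(k(cons(a, a), s(s(e))), q(q(q(s(s(s(e)))))))  →  k(a, q(q(q(s(s(s(e)))))))   [R3 at 1]
4. k(a, q(q(q(s(s(s(e)))))))  →  q(q(q(s(s(s(e))))))   [R6 at ε]
5. q(q(q(s(s(s(e))))))  →  q(q(s(s(e))))   [R2 at 1.1]
6. q(q(s(s(e))))  →  q(s(e))   [R2 at 1]
7. q(s(e))  →  e   [R2 at ε]

e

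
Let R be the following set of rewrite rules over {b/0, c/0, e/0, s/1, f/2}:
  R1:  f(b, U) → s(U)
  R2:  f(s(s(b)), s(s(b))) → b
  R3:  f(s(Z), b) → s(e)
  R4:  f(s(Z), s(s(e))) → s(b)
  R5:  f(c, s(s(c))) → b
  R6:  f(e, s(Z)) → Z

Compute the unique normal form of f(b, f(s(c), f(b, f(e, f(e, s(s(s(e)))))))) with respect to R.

s(s(b))

1. f(b, f(s(c), f(b, f(e, f(e, s(s(s(e))))))))  →  s(f(s(c), f(b, f(e, f(e, s(s(s(e))))))))   [R1 at ε]
2. s(f(s(c), f(b, f(e, f(e, s(s(s(e))))))))  →  s(f(s(c), s(f(e, f(e, s(s(s(e))))))))   [R1 at 1.2]
3. s(f(s(c), s(f(e, f(e, s(s(s(e))))))))  →  s(f(s(c), s(f(e, s(s(e))))))   [R6 at 1.2.1.2]
4. s(f(s(c), s(f(e, s(s(e))))))  →  s(f(s(c), s(s(e))))   [R6 at 1.2.1]
5. s(f(s(c), s(s(e))))  →  s(s(b))   [R4 at 1]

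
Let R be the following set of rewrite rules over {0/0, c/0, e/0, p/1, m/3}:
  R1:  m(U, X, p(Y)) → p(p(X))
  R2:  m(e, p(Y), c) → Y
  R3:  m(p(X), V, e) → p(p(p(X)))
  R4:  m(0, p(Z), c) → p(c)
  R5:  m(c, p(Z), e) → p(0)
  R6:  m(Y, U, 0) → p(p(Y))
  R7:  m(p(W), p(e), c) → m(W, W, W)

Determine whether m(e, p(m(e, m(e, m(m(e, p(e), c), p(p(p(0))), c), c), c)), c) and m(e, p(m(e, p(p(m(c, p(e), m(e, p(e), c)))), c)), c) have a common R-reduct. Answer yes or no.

Reduce t₁ = m(e, p(m(e, m(e, m(m(e, p(e), c), p(p(p(0))), c), c), c)), c):
1. m(e, p(m(e, m(e, m(m(e, p(e), c), p(p(p(0))), c), c), c)), c)  →  m(e, m(e, m(m(e, p(e), c), p(p(p(0))), c), c), c)   [R2 at ε]
2. m(e, m(e, m(m(e, p(e), c), p(p(p(0))), c), c), c)  →  m(e, m(e, m(e, p(p(p(0))), c), c), c)   [R2 at 2.2.1]
3. m(e, m(e, m(e, p(p(p(0))), c), c), c)  →  m(e, m(e, p(p(0)), c), c)   [R2 at 2.2]
4. m(e, m(e, p(p(0)), c), c)  →  m(e, p(0), c)   [R2 at 2]
5. m(e, p(0), c)  →  0   [R2 at ε]

Reduce t₂ = m(e, p(m(e, p(p(m(c, p(e), m(e, p(e), c)))), c)), c):
1. m(e, p(m(e, p(p(m(c, p(e), m(e, p(e), c)))), c)), c)  →  m(e, p(p(m(c, p(e), m(e, p(e), c)))), c)   [R2 at ε]
2. m(e, p(p(m(c, p(e), m(e, p(e), c)))), c)  →  p(m(c, p(e), m(e, p(e), c)))   [R2 at ε]
3. p(m(c, p(e), m(e, p(e), c)))  →  p(m(c, p(e), e))   [R2 at 1.3]
4. p(m(c, p(e), e))  →  p(p(0))   [R5 at 1]

no — NF(t₁) = 0, NF(t₂) = p(p(0))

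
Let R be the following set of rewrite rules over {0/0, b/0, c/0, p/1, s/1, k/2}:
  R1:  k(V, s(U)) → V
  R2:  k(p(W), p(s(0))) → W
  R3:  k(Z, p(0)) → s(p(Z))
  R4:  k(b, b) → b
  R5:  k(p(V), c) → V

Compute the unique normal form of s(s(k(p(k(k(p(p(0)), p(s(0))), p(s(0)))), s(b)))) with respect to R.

s(s(p(0)))

1. s(s(k(p(k(k(p(p(0)), p(s(0))), p(s(0)))), s(b))))  →  s(s(p(k(k(p(p(0)), p(s(0))), p(s(0))))))   [R1 at 1.1]
2. s(s(p(k(k(p(p(0)), p(s(0))), p(s(0))))))  →  s(s(p(k(p(0), p(s(0))))))   [R2 at 1.1.1.1]
3. s(s(p(k(p(0), p(s(0))))))  →  s(s(p(0)))   [R2 at 1.1.1]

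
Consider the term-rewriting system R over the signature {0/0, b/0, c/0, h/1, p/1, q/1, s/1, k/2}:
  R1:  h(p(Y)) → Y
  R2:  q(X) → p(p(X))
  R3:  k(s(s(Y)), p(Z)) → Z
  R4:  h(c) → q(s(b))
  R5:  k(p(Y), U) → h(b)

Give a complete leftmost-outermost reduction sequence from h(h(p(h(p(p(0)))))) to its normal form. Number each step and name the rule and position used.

0

1. h(h(p(h(p(p(0))))))  →  h(h(p(p(0))))   [R1 at 1]
2. h(h(p(p(0))))  →  h(p(0))   [R1 at 1]
3. h(p(0))  →  0   [R1 at ε]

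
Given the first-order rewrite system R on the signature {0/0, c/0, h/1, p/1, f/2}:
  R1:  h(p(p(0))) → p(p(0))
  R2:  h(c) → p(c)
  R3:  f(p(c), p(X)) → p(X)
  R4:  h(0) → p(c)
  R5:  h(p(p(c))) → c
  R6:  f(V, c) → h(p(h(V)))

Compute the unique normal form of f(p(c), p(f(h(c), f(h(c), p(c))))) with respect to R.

p(p(c))

1. f(p(c), p(f(h(c), f(h(c), p(c)))))  →  p(f(h(c), f(h(c), p(c))))   [R3 at ε]
2. p(f(h(c), f(h(c), p(c))))  →  p(f(p(c), f(h(c), p(c))))   [R2 at 1.1]
3. p(f(p(c), f(h(c), p(c))))  →  p(f(p(c), f(p(c), p(c))))   [R2 at 1.2.1]
4. p(f(p(c), f(p(c), p(c))))  →  p(f(p(c), p(c)))   [R3 at 1.2]
5. p(f(p(c), p(c)))  →  p(p(c))   [R3 at 1]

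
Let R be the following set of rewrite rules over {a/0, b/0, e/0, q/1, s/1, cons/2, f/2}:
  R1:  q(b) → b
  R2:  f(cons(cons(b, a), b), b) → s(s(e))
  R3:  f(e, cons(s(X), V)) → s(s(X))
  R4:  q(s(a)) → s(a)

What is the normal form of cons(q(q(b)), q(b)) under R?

cons(b, b)

1. cons(q(q(b)), q(b))  →  cons(q(b), q(b))   [R1 at 1.1]
2. cons(q(b), q(b))  →  cons(b, q(b))   [R1 at 1]
3. cons(b, q(b))  →  cons(b, b)   [R1 at 2]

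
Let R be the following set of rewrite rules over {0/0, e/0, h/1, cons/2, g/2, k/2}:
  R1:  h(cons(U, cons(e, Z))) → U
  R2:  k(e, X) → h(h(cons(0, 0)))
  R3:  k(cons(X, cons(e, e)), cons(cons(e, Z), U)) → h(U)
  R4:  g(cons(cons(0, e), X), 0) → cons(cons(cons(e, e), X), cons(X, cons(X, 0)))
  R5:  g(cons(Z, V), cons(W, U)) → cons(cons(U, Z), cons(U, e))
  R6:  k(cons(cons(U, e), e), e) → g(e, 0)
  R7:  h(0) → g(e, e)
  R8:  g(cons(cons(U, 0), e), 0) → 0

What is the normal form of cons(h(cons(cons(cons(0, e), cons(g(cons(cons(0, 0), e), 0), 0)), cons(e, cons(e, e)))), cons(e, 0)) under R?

1. cons(h(cons(cons(cons(0, e), cons(g(cons(cons(0, 0), e), 0), 0)), cons(e, cons(e, e)))), cons(e, 0))  →  cons(cons(cons(0, e), cons(g(cons(cons(0, 0), e), 0), 0)), cons(e, 0))   [R1 at 1]
2. cons(cons(cons(0, e), cons(g(cons(cons(0, 0), e), 0), 0)), cons(e, 0))  →  cons(cons(cons(0, e), cons(0, 0)), cons(e, 0))   [R8 at 1.2.1]

cons(cons(cons(0, e), cons(0, 0)), cons(e, 0))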